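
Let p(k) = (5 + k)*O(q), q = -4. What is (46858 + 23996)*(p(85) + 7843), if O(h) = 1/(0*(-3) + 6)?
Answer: 556770732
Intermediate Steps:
O(h) = ⅙ (O(h) = 1/(0 + 6) = 1/6 = ⅙)
p(k) = ⅚ + k/6 (p(k) = (5 + k)*(⅙) = ⅚ + k/6)
(46858 + 23996)*(p(85) + 7843) = (46858 + 23996)*((⅚ + (⅙)*85) + 7843) = 70854*((⅚ + 85/6) + 7843) = 70854*(15 + 7843) = 70854*7858 = 556770732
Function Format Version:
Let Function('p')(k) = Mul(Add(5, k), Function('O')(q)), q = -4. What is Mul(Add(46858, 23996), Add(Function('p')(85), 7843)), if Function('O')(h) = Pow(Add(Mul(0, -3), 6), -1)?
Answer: 556770732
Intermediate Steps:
Function('O')(h) = Rational(1, 6) (Function('O')(h) = Pow(Add(0, 6), -1) = Pow(6, -1) = Rational(1, 6))
Function('p')(k) = Add(Rational(5, 6), Mul(Rational(1, 6), k)) (Function('p')(k) = Mul(Add(5, k), Rational(1, 6)) = Add(Rational(5, 6), Mul(Rational(1, 6), k)))
Mul(Add(46858, 23996), Add(Function('p')(85), 7843)) = Mul(Add(46858, 23996), Add(Add(Rational(5, 6), Mul(Rational(1, 6), 85)), 7843)) = Mul(70854, Add(Add(Rational(5, 6), Rational(85, 6)), 7843)) = Mul(70854, Add(15, 7843)) = Mul(70854, 7858) = 556770732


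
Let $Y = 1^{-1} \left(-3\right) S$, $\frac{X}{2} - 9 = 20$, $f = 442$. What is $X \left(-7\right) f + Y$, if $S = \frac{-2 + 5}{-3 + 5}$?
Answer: $- \frac{358913}{2} \approx -1.7946 \cdot 10^{5}$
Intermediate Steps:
$S = \frac{3}{2} \approx 1.5$
$X = 58$ ($X = 18 + 2 \cdot 20 = 18 + 40 = 58$)
$Y = - \frac{9}{2}$ ($Y = 1^{-1} \left(-3\right) \frac{3}{2} = 1 \left(-3\right) \frac{3}{2} = \left(-3\right) \frac{3}{2} = - \frac{9}{2} \approx -4.5$)
$X \left(-7\right) f + Y = 58 \left(-7\right) 442 - \frac{9}{2} = \left(-406\right) 442 - \frac{9}{2} = -179452 - \frac{9}{2} = - \frac{358913}{2}$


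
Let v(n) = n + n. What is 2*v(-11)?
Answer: -44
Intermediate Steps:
v(n) = 2*n
2*v(-11) = 2*(2*(-11)) = 2*(-22) = -44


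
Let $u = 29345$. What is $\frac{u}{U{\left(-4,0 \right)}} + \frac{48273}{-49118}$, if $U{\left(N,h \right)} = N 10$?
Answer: $- \frac{144329863}{196472} \approx -734.61$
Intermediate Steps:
$U{\left(N,h \right)} = 10 N$
$\frac{u}{U{\left(-4,0 \right)}} + \frac{48273}{-49118} = \frac{29345}{10 \left(-4\right)} + \frac{48273}{-49118} = \frac{29345}{-40} + 48273 \left(- \frac{1}{49118}\right) = 29345 \left(- \frac{1}{40}\right) - \frac{48273}{49118} = - \frac{5869}{8} - \frac{48273}{49118} = - \frac{144329863}{196472}$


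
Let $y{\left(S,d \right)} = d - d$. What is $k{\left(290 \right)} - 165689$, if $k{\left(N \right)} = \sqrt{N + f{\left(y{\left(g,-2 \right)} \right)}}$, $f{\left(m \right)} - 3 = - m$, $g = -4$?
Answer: $-165689 + \sqrt{293} \approx -1.6567 \cdot 10^{5}$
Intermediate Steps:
$y{\left(S,d \right)} = 0$
$f{\left(m \right)} = 3 - m$
$k{\left(N \right)} = \sqrt{3 + N}$ ($k{\left(N \right)} = \sqrt{N + \left(3 - 0\right)} = \sqrt{N + \left(3 + 0\right)} = \sqrt{N + 3} = \sqrt{3 + N}$)
$k{\left(290 \right)} - 165689 = \sqrt{3 + 290} - 165689 = \sqrt{293} - 165689 = -165689 + \sqrt{293}$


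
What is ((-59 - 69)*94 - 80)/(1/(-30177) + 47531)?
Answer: -182751912/717171493 ≈ -0.25482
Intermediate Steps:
((-59 - 69)*94 - 80)/(1/(-30177) + 47531) = (-128*94 - 80)/(-1/30177 + 47531) = (-12032 - 80)/(1434342986/30177) = -12112*30177/1434342986 = -182751912/717171493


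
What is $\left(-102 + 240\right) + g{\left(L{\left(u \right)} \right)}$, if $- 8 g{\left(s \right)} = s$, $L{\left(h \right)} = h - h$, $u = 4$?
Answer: $138$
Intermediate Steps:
$L{\left(h \right)} = 0$
$g{\left(s \right)} = - \frac{s}{8}$
$\left(-102 + 240\right) + g{\left(L{\left(u \right)} \right)} = \left(-102 + 240\right) - 0 = 138 + 0 = 138$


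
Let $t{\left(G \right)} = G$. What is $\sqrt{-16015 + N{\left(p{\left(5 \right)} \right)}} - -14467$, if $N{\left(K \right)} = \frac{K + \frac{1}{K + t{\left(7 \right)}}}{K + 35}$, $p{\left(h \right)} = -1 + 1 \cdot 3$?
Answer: $14467 + \frac{4 i \sqrt{12332507}}{111} \approx 14467.0 + 126.55 i$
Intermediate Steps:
$p{\left(h \right)} = 2$ ($p{\left(h \right)} = -1 + 3 = 2$)
$N{\left(K \right)} = \frac{K + \frac{1}{7 + K}}{35 + K}$ ($N{\left(K \right)} = \frac{K + \frac{1}{K + 7}}{K + 35} = \frac{K + \frac{1}{7 + K}}{35 + K}$)
$\sqrt{-16015 + N{\left(p{\left(5 \right)} \right)}} - -14467 = \sqrt{-16015 + \frac{1 + 2^{2} + 7 \cdot 2}{245 + 2^{2} + 42 \cdot 2}} - -14467 = \sqrt{-16015 + \frac{1 + 4 + 14}{245 + 4 + 84}} + 14467 = \sqrt{-16015 + \frac{1}{333} \cdot 19} + 14467 = \sqrt{-16015 + \frac{19}{333}} + 14467 = \sqrt{- \frac{5332976}{333}} + 14467 = \frac{4 i \sqrt{12332507}}{111} + 14467 = 14467 + \frac{4 i \sqrt{12332507}}{111}$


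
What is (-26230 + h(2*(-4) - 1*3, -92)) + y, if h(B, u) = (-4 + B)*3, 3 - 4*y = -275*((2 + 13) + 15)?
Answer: -96847/4 ≈ -24212.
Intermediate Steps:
y = 8253/4 (y = 3/4 - (-275)*((2 + 13) + 15)/4 = 3/4 - (-275)*(15 + 15)/4 = 3/4 - (-275)*30/4 = 3/4 - 1/4*(-8250) = 3/4 + 4125/2 = 8253/4 ≈ 2063.3)
h(B, u) = -12 + 3*B
(-26230 + h(2*(-4) - 1*3, -92)) + y = (-26230 + (-12 + 3*(2*(-4) - 1*3))) + 8253/4 = (-26230 + (-12 + 3*(-8 - 3))) + 8253/4 = (-26230 + (-12 + 3*(-11))) + 8253/4 = (-26230 + (-12 - 33)) + 8253/4 = (-26230 - 45) + 8253/4 = -26275 + 8253/4 = -96847/4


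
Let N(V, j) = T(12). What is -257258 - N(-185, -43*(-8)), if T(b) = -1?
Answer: -257257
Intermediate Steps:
N(V, j) = -1
-257258 - N(-185, -43*(-8)) = -257258 - 1*(-1) = -257258 + 1 = -257257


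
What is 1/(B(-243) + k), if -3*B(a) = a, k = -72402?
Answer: -1/72321 ≈ -1.3827e-5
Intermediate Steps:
B(a) = -a/3
1/(B(-243) + k) = 1/(-1/3*(-243) - 72402) = 1/(81 - 72402) = 1/(-72321) = -1/72321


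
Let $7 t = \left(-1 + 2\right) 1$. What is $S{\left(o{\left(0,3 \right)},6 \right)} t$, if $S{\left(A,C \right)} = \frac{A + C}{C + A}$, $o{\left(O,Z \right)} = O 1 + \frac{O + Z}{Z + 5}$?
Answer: $\frac{1}{7} \approx 0.14286$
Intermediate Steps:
$o{\left(O,Z \right)} = O + \frac{O + Z}{5 + Z}$
$S{\left(A,C \right)} = 1$ ($S{\left(A,C \right)} = \frac{A + C}{A + C} = 1$)
$t = \frac{1}{7}$ ($t = \frac{\left(-1 + 2\right) 1}{7} = \frac{1 \cdot 1}{7} = \frac{1}{7} \cdot 1 = \frac{1}{7} \approx 0.14286$)
$S{\left(o{\left(0,3 \right)},6 \right)} t = 1 \cdot \frac{1}{7} = \frac{1}{7}$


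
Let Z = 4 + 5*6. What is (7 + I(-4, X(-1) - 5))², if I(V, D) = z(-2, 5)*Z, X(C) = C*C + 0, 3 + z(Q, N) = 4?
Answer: 1681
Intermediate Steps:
Z = 34 (Z = 4 + 30 = 34)
z(Q, N) = 1 (z(Q, N) = -3 + 4 = 1)
X(C) = C² (X(C) = C² + 0 = C²)
I(V, D) = 34 (I(V, D) = 1*34 = 34)
(7 + I(-4, X(-1) - 5))² = (7 + 34)² = 41² = 1681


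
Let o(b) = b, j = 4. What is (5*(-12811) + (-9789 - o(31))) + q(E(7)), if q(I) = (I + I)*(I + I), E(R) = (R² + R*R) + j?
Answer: -32259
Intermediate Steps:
E(R) = 4 + 2*R² (E(R) = (R² + R*R) + 4 = (R² + R²) + 4 = 2*R² + 4 = 4 + 2*R²)
q(I) = 4*I² (q(I) = (2*I)*(2*I) = 4*I²)
(5*(-12811) + (-9789 - o(31))) + q(E(7)) = (5*(-12811) + (-9789 - 1*31)) + 4*(4 + 2*7²)² = (-64055 + (-9789 - 31)) + 4*(4 + 2*49)² = (-64055 - 9820) + 4*(4 + 98)² = -73875 + 4*102² = -73875 + 4*10404 = -73875 + 41616 = -32259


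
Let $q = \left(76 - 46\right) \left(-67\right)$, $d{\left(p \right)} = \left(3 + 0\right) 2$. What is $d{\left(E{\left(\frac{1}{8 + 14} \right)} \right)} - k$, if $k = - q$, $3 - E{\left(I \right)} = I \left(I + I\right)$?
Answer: $-2004$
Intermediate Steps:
$E{\left(I \right)} = 3 - 2 I^{2}$ ($E{\left(I \right)} = 3 - I \left(I + I\right) = 3 - I 2 I = 3 - 2 I^{2}$)
$d{\left(p \right)} = 6$ ($d{\left(p \right)} = 3 \cdot 2 = 6$)
$q = -2010$ ($q = 30 \left(-67\right) = -2010$)
$k = 2010$ ($k = \left(-1\right) \left(-2010\right) = 2010$)
$d{\left(E{\left(\frac{1}{8 + 14} \right)} \right)} - k = 6 - 2010 = -2004$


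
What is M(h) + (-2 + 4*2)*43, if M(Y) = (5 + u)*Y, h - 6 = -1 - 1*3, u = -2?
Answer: 264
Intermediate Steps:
h = 2 (h = 6 + (-1 - 1*3) = 6 + (-1 - 3) = 6 - 4 = 2)
M(Y) = 3*Y (M(Y) = (5 - 2)*Y = 3*Y)
M(h) + (-2 + 4*2)*43 = 3*2 + (-2 + 4*2)*43 = 6 + (-2 + 8)*43 = 6 + 6*43 = 6 + 258 = 264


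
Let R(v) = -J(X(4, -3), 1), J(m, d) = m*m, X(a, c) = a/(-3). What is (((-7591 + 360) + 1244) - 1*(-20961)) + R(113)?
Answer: 134750/9 ≈ 14972.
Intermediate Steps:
X(a, c) = -a/3 (X(a, c) = a*(-1/3) = -a/3)
J(m, d) = m**2
R(v) = -16/9 (R(v) = -(-1/3*4)**2 = -(-4/3)**2 = -1*16/9 = -16/9)
(((-7591 + 360) + 1244) - 1*(-20961)) + R(113) = (((-7591 + 360) + 1244) - 1*(-20961)) - 16/9 = ((-7231 + 1244) + 20961) - 16/9 = (-5987 + 20961) - 16/9 = 14974 - 16/9 = 134750/9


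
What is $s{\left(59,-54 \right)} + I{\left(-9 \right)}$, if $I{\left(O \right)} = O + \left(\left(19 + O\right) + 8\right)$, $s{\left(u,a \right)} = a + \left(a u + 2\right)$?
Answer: $-3229$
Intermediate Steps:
$s{\left(u,a \right)} = 2 + a + a u$ ($s{\left(u,a \right)} = a + \left(2 + a u\right) = 2 + a + a u$)
$I{\left(O \right)} = 27 + 2 O$ ($I{\left(O \right)} = O + \left(27 + O\right) = 27 + 2 O$)
$s{\left(59,-54 \right)} + I{\left(-9 \right)} = \left(2 - 54 - 3186\right) + \left(27 + 2 \left(-9\right)\right) = \left(2 - 54 - 3186\right) + \left(27 - 18\right) = -3238 + 9 = -3229$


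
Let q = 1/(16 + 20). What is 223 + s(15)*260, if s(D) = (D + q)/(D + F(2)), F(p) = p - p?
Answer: 13054/27 ≈ 483.48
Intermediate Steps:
F(p) = 0
q = 1/36 ≈ 0.027778
s(D) = (1/36 + D)/D (s(D) = (D + 1/36)/(D + 0) = (1/36 + D)/D)
223 + s(15)*260 = 223 + ((1/36 + 15)/15)*260 = 223 + ((1/15)*(541/36))*260 = 223 + (541/540)*260 = 223 + 7033/27 = 13054/27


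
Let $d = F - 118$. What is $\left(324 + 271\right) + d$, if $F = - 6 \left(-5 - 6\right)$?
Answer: $543$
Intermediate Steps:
$F = 66$ ($F = \left(-6\right) \left(-11\right) = 66$)
$d = -52$ ($d = 66 - 118 = -52$)
$\left(324 + 271\right) + d = \left(324 + 271\right) - 52 = 595 - 52 = 543$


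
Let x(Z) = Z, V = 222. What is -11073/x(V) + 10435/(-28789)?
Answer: -107032389/2130386 ≈ -50.241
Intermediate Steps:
-11073/x(V) + 10435/(-28789) = -11073/222 + 10435/(-28789) = -11073*1/222 + 10435*(-1/28789) = -3691/74 - 10435/28789 = -107032389/2130386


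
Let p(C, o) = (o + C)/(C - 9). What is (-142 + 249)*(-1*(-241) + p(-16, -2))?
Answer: 646601/25 ≈ 25864.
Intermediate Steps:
p(C, o) = (C + o)/(-9 + C)
(-142 + 249)*(-1*(-241) + p(-16, -2)) = (-142 + 249)*(-1*(-241) + (-16 - 2)/(-9 - 16)) = 107*(241 - 18/(-25)) = 107*(241 - 1/25*(-18)) = 107*(241 + 18/25) = 107*(6043/25) = 646601/25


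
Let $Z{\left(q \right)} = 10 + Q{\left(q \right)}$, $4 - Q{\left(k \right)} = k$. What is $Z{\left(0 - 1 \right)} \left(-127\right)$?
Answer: $-1905$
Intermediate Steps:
$Q{\left(k \right)} = 4 - k$
$Z{\left(q \right)} = 14 - q$ ($Z{\left(q \right)} = 10 - \left(-4 + q\right) = 14 - q$)
$Z{\left(0 - 1 \right)} \left(-127\right) = \left(14 - \left(0 - 1\right)\right) \left(-127\right) = \left(14 - -1\right) \left(-127\right) = \left(14 + 1\right) \left(-127\right) = 15 \left(-127\right) = -1905$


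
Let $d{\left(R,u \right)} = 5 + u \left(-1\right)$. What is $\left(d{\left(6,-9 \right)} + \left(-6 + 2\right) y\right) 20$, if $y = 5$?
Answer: $-120$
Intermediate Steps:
$d{\left(R,u \right)} = 5 - u$
$\left(d{\left(6,-9 \right)} + \left(-6 + 2\right) y\right) 20 = \left(\left(5 - -9\right) + \left(-6 + 2\right) 5\right) 20 = \left(\left(5 + 9\right) - 20\right) 20 = \left(14 - 20\right) 20 = \left(-6\right) 20 = -120$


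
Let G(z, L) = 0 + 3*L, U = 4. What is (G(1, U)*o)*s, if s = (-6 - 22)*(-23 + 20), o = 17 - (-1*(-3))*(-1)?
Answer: 20160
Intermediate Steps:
G(z, L) = 3*L
o = 20 (o = 17 - 3*(-1) = 17 - 1*(-3) = 17 + 3 = 20)
s = 84 (s = -28*(-3) = 84)
(G(1, U)*o)*s = ((3*4)*20)*84 = (12*20)*84 = 240*84 = 20160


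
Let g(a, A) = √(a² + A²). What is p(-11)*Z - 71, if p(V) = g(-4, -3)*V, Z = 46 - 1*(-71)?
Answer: -6506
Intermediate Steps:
Z = 117 (Z = 46 + 71 = 117)
g(a, A) = √(A² + a²)
p(V) = 5*V (p(V) = √((-3)² + (-4)²)*V = √(9 + 16)*V = √25*V = 5*V)
p(-11)*Z - 71 = (5*(-11))*117 - 71 = -55*117 - 71 = -6435 - 71 = -6506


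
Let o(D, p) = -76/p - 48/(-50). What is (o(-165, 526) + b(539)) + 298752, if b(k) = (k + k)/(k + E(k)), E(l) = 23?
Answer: 551971777047/1847575 ≈ 2.9875e+5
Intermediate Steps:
o(D, p) = 24/25 - 76/p (o(D, p) = -76/p - 48*(-1/50) = -76/p + 24/25 = 24/25 - 76/p)
b(k) = 2*k/(23 + k) (b(k) = (k + k)/(k + 23) = (2*k)/(23 + k) = 2*k/(23 + k))
(o(-165, 526) + b(539)) + 298752 = ((24/25 - 76/526) + 2*539/(23 + 539)) + 298752 = ((24/25 - 76*1/526) + 2*539/562) + 298752 = ((24/25 - 38/263) + 2*539*(1/562)) + 298752 = (5362/6575 + 539/281) + 298752 = 5050647/1847575 + 298752 = 551971777047/1847575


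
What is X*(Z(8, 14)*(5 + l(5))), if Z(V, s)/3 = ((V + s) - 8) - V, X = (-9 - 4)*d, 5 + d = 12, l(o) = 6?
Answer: -18018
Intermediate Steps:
d = 7 (d = -5 + 12 = 7)
X = -91 (X = (-9 - 4)*7 = -13*7 = -91)
Z(V, s) = -24 + 3*s (Z(V, s) = 3*(((V + s) - 8) - V) = 3*((-8 + V + s) - V) = 3*(-8 + s) = -24 + 3*s)
X*(Z(8, 14)*(5 + l(5))) = -91*(-24 + 3*14)*(5 + 6) = -91*(-24 + 42)*11 = -1638*11 = -91*198 = -18018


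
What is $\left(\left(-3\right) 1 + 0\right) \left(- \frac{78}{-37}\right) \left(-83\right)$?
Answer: $\frac{19422}{37} \approx 524.92$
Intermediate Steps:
$\left(\left(-3\right) 1 + 0\right) \left(- \frac{78}{-37}\right) \left(-83\right) = \left(-3 + 0\right) \left(\left(-78\right) \left(- \frac{1}{37}\right)\right) \left(-83\right) = \left(-3\right) \frac{78}{37} \left(-83\right) = \left(- \frac{234}{37}\right) \left(-83\right) = \frac{19422}{37}$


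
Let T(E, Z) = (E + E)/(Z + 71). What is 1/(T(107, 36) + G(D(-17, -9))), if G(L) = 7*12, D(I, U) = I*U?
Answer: 1/86 ≈ 0.011628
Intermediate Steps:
T(E, Z) = 2*E/(71 + Z) (T(E, Z) = (2*E)/(71 + Z) = 2*E/(71 + Z))
G(L) = 84
1/(T(107, 36) + G(D(-17, -9))) = 1/(2*107/(71 + 36) + 84) = 1/(2*107/107 + 84) = 1/(2*107*(1/107) + 84) = 1/(2 + 84) = 1/86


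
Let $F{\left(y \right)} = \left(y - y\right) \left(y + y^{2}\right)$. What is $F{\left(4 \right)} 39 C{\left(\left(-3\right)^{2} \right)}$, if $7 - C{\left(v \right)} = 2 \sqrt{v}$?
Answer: $0$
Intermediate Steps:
$C{\left(v \right)} = 7 - 2 \sqrt{v}$
$F{\left(y \right)} = 0$ ($F{\left(y \right)} = 0 \left(y + y^{2}\right) = 0$)
$F{\left(4 \right)} 39 C{\left(\left(-3\right)^{2} \right)} = 0 \cdot 39 \left(7 - 2 \sqrt{\left(-3\right)^{2}}\right) = 0 \left(7 - 2 \sqrt{9}\right) = 0 \left(7 - 6\right) = 0 \cdot 1 = 0$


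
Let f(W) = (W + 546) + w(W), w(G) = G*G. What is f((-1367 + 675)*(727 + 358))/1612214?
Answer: 281864961063/806107 ≈ 3.4966e+5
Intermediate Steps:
w(G) = G**2
f(W) = 546 + W + W**2 (f(W) = (W + 546) + W**2 = (546 + W) + W**2 = 546 + W + W**2)
f((-1367 + 675)*(727 + 358))/1612214 = (546 + (-1367 + 675)*(727 + 358) + ((-1367 + 675)*(727 + 358))**2)/1612214 = (546 - 692*1085 + (-692*1085)**2)*(1/1612214) = (546 - 750820 + (-750820)**2)*(1/1612214) = (546 - 750820 + 563730672400)*(1/1612214) = 563729922126*(1/1612214) = 281864961063/806107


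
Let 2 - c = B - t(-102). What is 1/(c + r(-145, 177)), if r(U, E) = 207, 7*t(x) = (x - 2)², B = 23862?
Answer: -7/154755 ≈ -4.5233e-5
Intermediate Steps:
t(x) = (-2 + x)²/7 (t(x) = (x - 2)²/7 = (-2 + x)²/7)
c = -156204/7 (c = 2 - (23862 - (-2 - 102)²/7) = 2 - (23862 - (-104)²/7) = 2 - (23862 - 10816/7) = 2 - 1*156218/7 = 2 - 156218/7 = -156204/7 ≈ -22315.)
1/(c + r(-145, 177)) = 1/(-156204/7 + 207) = 1/(-154755/7) = -7/154755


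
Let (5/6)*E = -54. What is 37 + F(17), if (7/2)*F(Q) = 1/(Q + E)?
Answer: 61891/1673 ≈ 36.994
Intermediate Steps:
E = -324/5 (E = (6/5)*(-54) = -324/5 ≈ -64.800)
F(Q) = 2/(7*(-324/5 + Q)) (F(Q) = 2/(7*(Q - 324/5)) = 2/(7*(-324/5 + Q)))
37 + F(17) = 37 + 10/(7*(-324 + 5*17)) = 37 + 10/(7*(-324 + 85)) = 37 + (10/7)/(-239) = 37 + (10/7)*(-1/239) = 37 - 10/1673 = 61891/1673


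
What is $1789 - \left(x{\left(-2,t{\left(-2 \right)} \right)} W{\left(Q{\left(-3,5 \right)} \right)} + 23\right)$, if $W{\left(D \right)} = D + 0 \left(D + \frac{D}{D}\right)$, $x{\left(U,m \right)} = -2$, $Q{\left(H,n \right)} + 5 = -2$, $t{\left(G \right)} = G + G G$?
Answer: $1752$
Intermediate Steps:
$t{\left(G \right)} = G + G^{2}$
$Q{\left(H,n \right)} = -7$ ($Q{\left(H,n \right)} = -5 - 2 = -7$)
$W{\left(D \right)} = D$ ($W{\left(D \right)} = D + 0 \left(D + 1\right) = D + 0 \left(1 + D\right) = D + 0 = D$)
$1789 - \left(x{\left(-2,t{\left(-2 \right)} \right)} W{\left(Q{\left(-3,5 \right)} \right)} + 23\right) = 1789 - \left(\left(-2\right) \left(-7\right) + 23\right) = 1789 - \left(14 + 23\right) = 1789 - 37 = 1752$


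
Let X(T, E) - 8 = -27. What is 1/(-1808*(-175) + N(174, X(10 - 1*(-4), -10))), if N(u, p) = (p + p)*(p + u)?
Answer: 1/310510 ≈ 3.2205e-6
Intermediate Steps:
X(T, E) = -19 (X(T, E) = 8 - 27 = -19)
N(u, p) = 2*p*(p + u) (N(u, p) = (2*p)*(p + u) = 2*p*(p + u))
1/(-1808*(-175) + N(174, X(10 - 1*(-4), -10))) = 1/(-1808*(-175) + 2*(-19)*(-19 + 174)) = 1/(316400 + 2*(-19)*155) = 1/(316400 - 5890) = 1/310510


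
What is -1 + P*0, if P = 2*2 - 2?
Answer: -1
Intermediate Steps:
P = 2 (P = 4 - 2 = 2)
-1 + P*0 = -1 + 2*0 = -1 + 0 = -1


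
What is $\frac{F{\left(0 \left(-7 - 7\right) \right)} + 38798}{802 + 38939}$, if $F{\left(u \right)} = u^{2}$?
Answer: $\frac{38798}{39741} \approx 0.97627$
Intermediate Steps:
$\frac{F{\left(0 \left(-7 - 7\right) \right)} + 38798}{802 + 38939} = \frac{\left(0 \left(-7 - 7\right)\right)^{2} + 38798}{802 + 38939} = \frac{\left(0 \left(-7 - 7\right)\right)^{2} + 38798}{39741} = \left(\left(0 \left(-14\right)\right)^{2} + 38798\right) \frac{1}{39741} = \left(0^{2} + 38798\right) \frac{1}{39741} = \left(0 + 38798\right) \frac{1}{39741} = 38798 \cdot \frac{1}{39741} = \frac{38798}{39741}$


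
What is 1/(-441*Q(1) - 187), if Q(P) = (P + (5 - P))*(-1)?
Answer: 1/2018 ≈ 0.00049554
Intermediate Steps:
Q(P) = -5 (Q(P) = 5*(-1) = -5)
1/(-441*Q(1) - 187) = 1/(-441*(-5) - 187) = 1/(2205 - 187) = 1/2018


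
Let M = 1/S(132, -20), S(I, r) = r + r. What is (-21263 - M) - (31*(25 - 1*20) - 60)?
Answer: -854319/40 ≈ -21358.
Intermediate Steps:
S(I, r) = 2*r
M = -1/40 (M = 1/(2*(-20)) = 1/(-40) = -1/40 ≈ -0.025000)
(-21263 - M) - (31*(25 - 1*20) - 60) = (-21263 - 1*(-1/40)) - (31*(25 - 1*20) - 60) = (-21263 + 1/40) - (31*(25 - 20) - 60) = -850519/40 - (31*5 - 60) = -850519/40 - (155 - 60) = -850519/40 - 1*95 = -850519/40 - 95 = -854319/40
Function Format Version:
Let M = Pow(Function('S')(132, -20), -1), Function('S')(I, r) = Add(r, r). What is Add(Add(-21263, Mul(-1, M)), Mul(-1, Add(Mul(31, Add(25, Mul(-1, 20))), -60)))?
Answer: Rational(-854319, 40) ≈ -21358.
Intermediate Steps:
Function('S')(I, r) = Mul(2, r)
M = Rational(-1, 40) (M = Pow(Mul(2, -20), -1) = Pow(-40, -1) = Rational(-1, 40) ≈ -0.025000)
Add(Add(-21263, Mul(-1, M)), Mul(-1, Add(Mul(31, Add(25, Mul(-1, 20))), -60))) = Add(Add(-21263, Mul(-1, Rational(-1, 40))), Mul(-1, Add(Mul(31, Add(25, Mul(-1, 20))), -60))) = Add(Add(-21263, Rational(1, 40)), Mul(-1, Add(Mul(31, Add(25, -20)), -60))) = Add(Rational(-850519, 40), Mul(-1, Add(Mul(31, 5), -60))) = Add(Rational(-850519, 40), Mul(-1, Add(155, -60))) = Add(Rational(-850519, 40), Mul(-1, 95)) = Add(Rational(-850519, 40), -95) = Rational(-854319, 40)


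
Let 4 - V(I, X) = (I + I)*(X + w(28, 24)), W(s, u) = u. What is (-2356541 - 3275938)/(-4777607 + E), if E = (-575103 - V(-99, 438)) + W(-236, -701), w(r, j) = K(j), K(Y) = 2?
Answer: 5632479/5440535 ≈ 1.0353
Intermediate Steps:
w(r, j) = 2
V(I, X) = 4 - 2*I*(2 + X) (V(I, X) = 4 - (I + I)*(X + 2) = 4 - 2*I*(2 + X))
E = -662928 (E = (-575103 - (4 - 4*(-99) - 2*(-99)*438)) - 701 = (-575103 - (4 + 396 + 86724)) - 701 = (-575103 - 1*87124) - 701 = (-575103 - 87124) - 701 = -662227 - 701 = -662928)
(-2356541 - 3275938)/(-4777607 + E) = (-2356541 - 3275938)/(-4777607 - 662928) = -5632479/(-5440535) = -5632479*(-1/5440535) = 5632479/5440535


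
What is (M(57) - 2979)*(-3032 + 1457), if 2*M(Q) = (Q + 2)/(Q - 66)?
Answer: 9394175/2 ≈ 4.6971e+6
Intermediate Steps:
M(Q) = (2 + Q)/(2*(-66 + Q)) (M(Q) = ((Q + 2)/(Q - 66))/2 = ((2 + Q)/(-66 + Q))/2 = (2 + Q)/(2*(-66 + Q)))
(M(57) - 2979)*(-3032 + 1457) = ((2 + 57)/(2*(-66 + 57)) - 2979)*(-3032 + 1457) = ((1/2)*59/(-9) - 2979)*(-1575) = ((1/2)*(-1/9)*59 - 2979)*(-1575) = (-59/18 - 2979)*(-1575) = -53681/18*(-1575) = 9394175/2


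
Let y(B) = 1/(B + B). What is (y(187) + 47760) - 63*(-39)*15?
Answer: 31646011/374 ≈ 84615.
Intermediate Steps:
y(B) = 1/(2*B)
(y(187) + 47760) - 63*(-39)*15 = ((1/2)/187 + 47760) - 63*(-39)*15 = ((1/2)*(1/187) + 47760) + 2457*15 = (1/374 + 47760) + 36855 = 17862241/374 + 36855 = 31646011/374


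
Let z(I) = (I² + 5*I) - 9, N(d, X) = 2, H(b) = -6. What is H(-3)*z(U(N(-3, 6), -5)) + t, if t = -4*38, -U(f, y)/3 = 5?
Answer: -998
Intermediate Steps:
U(f, y) = -15 (U(f, y) = -3*5 = -15)
z(I) = -9 + I² + 5*I
t = -152
H(-3)*z(U(N(-3, 6), -5)) + t = -6*(-9 + (-15)² + 5*(-15)) - 152 = -6*(-9 + 225 - 75) - 152 = -6*141 - 152 = -846 - 152 = -998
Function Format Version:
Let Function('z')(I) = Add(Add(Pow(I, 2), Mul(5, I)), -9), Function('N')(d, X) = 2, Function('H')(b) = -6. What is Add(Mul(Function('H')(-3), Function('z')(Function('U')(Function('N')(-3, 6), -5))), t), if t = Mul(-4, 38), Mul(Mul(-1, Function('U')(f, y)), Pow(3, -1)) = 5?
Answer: -998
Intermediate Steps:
Function('U')(f, y) = -15 (Function('U')(f, y) = Mul(-3, 5) = -15)
Function('z')(I) = Add(-9, Pow(I, 2), Mul(5, I))
t = -152
Add(Mul(Function('H')(-3), Function('z')(Function('U')(Function('N')(-3, 6), -5))), t) = Add(Mul(-6, Add(-9, Pow(-15, 2), Mul(5, -15))), -152) = Add(Mul(-6, Add(-9, 225, -75)), -152) = Add(Mul(-6, 141), -152) = Add(-846, -152) = -998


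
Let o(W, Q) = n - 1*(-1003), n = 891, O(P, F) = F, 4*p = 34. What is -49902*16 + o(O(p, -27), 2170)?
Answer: -796538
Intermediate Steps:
p = 17/2 (p = (¼)*34 = 17/2 ≈ 8.5000)
o(W, Q) = 1894 (o(W, Q) = 891 - 1*(-1003) = 891 + 1003 = 1894)
-49902*16 + o(O(p, -27), 2170) = -49902*16 + 1894 = -798432 + 1894 = -796538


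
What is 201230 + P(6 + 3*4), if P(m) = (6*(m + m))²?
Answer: 247886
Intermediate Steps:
P(m) = 144*m² (P(m) = (6*(2*m))² = (12*m)² = 144*m²)
201230 + P(6 + 3*4) = 201230 + 144*(6 + 3*4)² = 201230 + 144*(6 + 12)² = 201230 + 144*18² = 201230 + 144*324 = 201230 + 46656 = 247886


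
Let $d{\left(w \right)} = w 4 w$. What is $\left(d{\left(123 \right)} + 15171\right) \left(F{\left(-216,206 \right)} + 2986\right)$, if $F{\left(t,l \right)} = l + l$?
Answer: $257184426$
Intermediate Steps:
$d{\left(w \right)} = 4 w^{2}$
$F{\left(t,l \right)} = 2 l$
$\left(d{\left(123 \right)} + 15171\right) \left(F{\left(-216,206 \right)} + 2986\right) = \left(4 \cdot 123^{2} + 15171\right) \left(2 \cdot 206 + 2986\right) = \left(4 \cdot 15129 + 15171\right) \left(412 + 2986\right) = \left(60516 + 15171\right) 3398 = 75687 \cdot 3398 = 257184426$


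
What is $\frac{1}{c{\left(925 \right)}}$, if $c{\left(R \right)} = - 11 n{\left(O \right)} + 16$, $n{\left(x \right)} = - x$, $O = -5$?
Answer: $- \frac{1}{39} \approx -0.025641$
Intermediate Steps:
$c{\left(R \right)} = -39$ ($c{\left(R \right)} = - 11 \left(\left(-1\right) \left(-5\right)\right) + 16 = \left(-11\right) 5 + 16 = -55 + 16 = -39$)
$\frac{1}{c{\left(925 \right)}} = \frac{1}{-39} = - \frac{1}{39}$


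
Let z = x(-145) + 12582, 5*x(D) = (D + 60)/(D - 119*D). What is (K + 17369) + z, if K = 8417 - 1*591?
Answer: 646364453/17110 ≈ 37777.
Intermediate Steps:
K = 7826 (K = 8417 - 591 = 7826)
x(D) = -(60 + D)/(590*D) (x(D) = ((D + 60)/(D - 119*D))/5 = ((60 + D)/((-118*D)))/5 = ((60 + D)*(-1/(118*D)))/5 = (-(60 + D)/(118*D))/5 = -(60 + D)/(590*D))
z = 215278003/17110 (z = (1/590)*(-60 - 1*(-145))/(-145) + 12582 = (1/590)*(-1/145)*(-60 + 145) + 12582 = (1/590)*(-1/145)*85 + 12582 = -17/17110 + 12582 = 215278003/17110 ≈ 12582.)
(K + 17369) + z = (7826 + 17369) + 215278003/17110 = 25195 + 215278003/17110 = 646364453/17110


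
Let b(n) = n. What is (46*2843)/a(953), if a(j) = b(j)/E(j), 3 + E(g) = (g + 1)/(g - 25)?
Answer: -59830935/221096 ≈ -270.61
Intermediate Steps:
E(g) = -3 + (1 + g)/(-25 + g) (E(g) = -3 + (g + 1)/(g - 25) = -3 + (1 + g)/(-25 + g))
a(j) = j*(-25 + j)/(2*(38 - j)) (a(j) = j/((2*(38 - j)/(-25 + j))) = j*((-25 + j)/(2*(38 - j))) = j*(-25 + j)/(2*(38 - j)))
(46*2843)/a(953) = (46*2843)/(((½)*953*(25 - 1*953)/(-38 + 953))) = 130778/(((½)*953*(25 - 953)/915)) = 130778/(((½)*953*(1/915)*(-928))) = 130778/(-442192/915) = 130778*(-915/442192) = -59830935/221096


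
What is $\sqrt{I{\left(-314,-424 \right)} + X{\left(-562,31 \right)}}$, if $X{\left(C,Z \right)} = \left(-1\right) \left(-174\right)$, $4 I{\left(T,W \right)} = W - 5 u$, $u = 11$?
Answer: $\frac{\sqrt{217}}{2} \approx 7.3655$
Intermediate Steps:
$I{\left(T,W \right)} = - \frac{55}{4} + \frac{W}{4}$ ($I{\left(T,W \right)} = \frac{W - 55}{4} = \frac{-55 + W}{4} = - \frac{55}{4} + \frac{W}{4}$)
$X{\left(C,Z \right)} = 174$
$\sqrt{I{\left(-314,-424 \right)} + X{\left(-562,31 \right)}} = \sqrt{\left(- \frac{55}{4} + \frac{1}{4} \left(-424\right)\right) + 174} = \sqrt{\left(- \frac{55}{4} - 106\right) + 174} = \sqrt{- \frac{479}{4} + 174} = \sqrt{\frac{217}{4}} = \frac{\sqrt{217}}{2}$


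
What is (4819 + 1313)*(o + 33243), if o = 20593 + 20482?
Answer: 455717976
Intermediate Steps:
o = 41075
(4819 + 1313)*(o + 33243) = (4819 + 1313)*(41075 + 33243) = 6132*74318 = 455717976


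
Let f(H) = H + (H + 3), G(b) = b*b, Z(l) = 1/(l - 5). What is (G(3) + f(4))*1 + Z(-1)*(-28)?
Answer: 74/3 ≈ 24.667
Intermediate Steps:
Z(l) = 1/(-5 + l)
G(b) = b²
f(H) = 3 + 2*H (f(H) = H + (3 + H) = 3 + 2*H)
(G(3) + f(4))*1 + Z(-1)*(-28) = (3² + (3 + 2*4))*1 - 28/(-5 - 1) = (9 + (3 + 8))*1 - 28/(-6) = (9 + 11)*1 - ⅙*(-28) = 20*1 + 14/3 = 20 + 14/3 = 74/3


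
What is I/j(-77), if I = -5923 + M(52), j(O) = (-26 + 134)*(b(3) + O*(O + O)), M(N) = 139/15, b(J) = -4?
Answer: -44353/9601740 ≈ -0.0046193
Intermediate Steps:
M(N) = 139/15 (M(N) = 139*(1/15) = 139/15)
j(O) = -432 + 216*O**2 (j(O) = (-26 + 134)*(-4 + O*(O + O)) = 108*(-4 + O*(2*O)) = 108*(-4 + 2*O**2) = -432 + 216*O**2)
I = -88706/15 (I = -5923 + 139/15 = -88706/15 ≈ -5913.7)
I/j(-77) = -88706/(15*(-432 + 216*(-77)**2)) = -88706/(15*(-432 + 216*5929)) = -88706/(15*(-432 + 1280664)) = -88706/15/1280232 = -88706/15*1/1280232 = -44353/9601740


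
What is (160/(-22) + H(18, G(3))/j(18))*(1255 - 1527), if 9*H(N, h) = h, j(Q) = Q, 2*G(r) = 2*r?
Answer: 586024/297 ≈ 1973.1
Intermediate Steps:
G(r) = r (G(r) = (2*r)/2 = r)
H(N, h) = h/9
(160/(-22) + H(18, G(3))/j(18))*(1255 - 1527) = (160/(-22) + ((⅑)*3)/18)*(1255 - 1527) = (160*(-1/22) + (⅓)*(1/18))*(-272) = (-80/11 + 1/54)*(-272) = -4309/594*(-272) = 586024/297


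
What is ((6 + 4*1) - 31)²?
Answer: 441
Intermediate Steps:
((6 + 4*1) - 31)² = ((6 + 4) - 31)² = (10 - 31)² = (-21)² = 441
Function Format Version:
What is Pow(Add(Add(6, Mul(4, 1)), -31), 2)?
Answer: 441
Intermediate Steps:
Pow(Add(Add(6, Mul(4, 1)), -31), 2) = Pow(Add(Add(6, 4), -31), 2) = Pow(Add(10, -31), 2) = Pow(-21, 2) = 441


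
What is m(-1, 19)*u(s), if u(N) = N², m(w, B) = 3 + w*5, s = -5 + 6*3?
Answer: -338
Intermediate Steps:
s = 13 (s = -5 + 18 = 13)
m(w, B) = 3 + 5*w
m(-1, 19)*u(s) = (3 + 5*(-1))*13² = (3 - 5)*169 = -2*169 = -338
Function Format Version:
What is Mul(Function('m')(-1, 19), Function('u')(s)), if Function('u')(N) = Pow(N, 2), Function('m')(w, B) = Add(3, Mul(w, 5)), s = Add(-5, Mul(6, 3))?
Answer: -338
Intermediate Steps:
s = 13 (s = Add(-5, 18) = 13)
Function('m')(w, B) = Add(3, Mul(5, w))
Mul(Function('m')(-1, 19), Function('u')(s)) = Mul(Add(3, Mul(5, -1)), Pow(13, 2)) = Mul(Add(3, -5), 169) = Mul(-2, 169) = -338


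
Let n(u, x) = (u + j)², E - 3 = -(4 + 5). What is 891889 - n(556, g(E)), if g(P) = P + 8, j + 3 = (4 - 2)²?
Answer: 581640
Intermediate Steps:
j = 1 (j = -3 + (4 - 2)² = -3 + 2² = -3 + 4 = 1)
E = -6 (E = 3 - (4 + 5) = 3 - 1*9 = 3 - 9 = -6)
g(P) = 8 + P
n(u, x) = (1 + u)² (n(u, x) = (u + 1)² = (1 + u)²)
891889 - n(556, g(E)) = 891889 - (1 + 556)² = 891889 - 1*557² = 891889 - 1*310249 = 891889 - 310249 = 581640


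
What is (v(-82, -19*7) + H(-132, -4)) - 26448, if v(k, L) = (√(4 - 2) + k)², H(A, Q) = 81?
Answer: -26367 + (82 - √2)² ≈ -19873.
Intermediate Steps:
v(k, L) = (k + √2)² (v(k, L) = (√2 + k)² = (k + √2)²)
(v(-82, -19*7) + H(-132, -4)) - 26448 = ((-82 + √2)² + 81) - 26448 = (81 + (-82 + √2)²) - 26448 = -26367 + (-82 + √2)²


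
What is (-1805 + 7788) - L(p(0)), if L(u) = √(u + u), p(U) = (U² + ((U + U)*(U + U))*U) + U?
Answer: 5983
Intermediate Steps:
p(U) = U + U² + 4*U³ (p(U) = (U² + ((2*U)*(2*U))*U) + U = (U² + (4*U²)*U) + U = (U² + 4*U³) + U = U + U² + 4*U³)
L(u) = √2*√u (L(u) = √(2*u) = √2*√u)
(-1805 + 7788) - L(p(0)) = (-1805 + 7788) - √2*√(0*(1 + 0 + 4*0²)) = 5983 - √2*√(0*(1 + 0 + 4*0)) = 5983 - √2*√(0*(1 + 0 + 0)) = 5983 - √2*√(0*1) = 5983 - √2*√0 = 5983 - √2*0 = 5983 - 1*0 = 5983 + 0 = 5983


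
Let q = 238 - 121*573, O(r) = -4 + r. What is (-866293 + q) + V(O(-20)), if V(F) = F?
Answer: -935412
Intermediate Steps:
q = -69095 (q = 238 - 69333 = -69095)
(-866293 + q) + V(O(-20)) = (-866293 - 69095) + (-4 - 20) = -935388 - 24 = -935412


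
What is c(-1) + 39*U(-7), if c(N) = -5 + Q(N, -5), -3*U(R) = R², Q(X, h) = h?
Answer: -647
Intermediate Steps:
U(R) = -R²/3
c(N) = -10 (c(N) = -5 - 5 = -10)
c(-1) + 39*U(-7) = -10 + 39*(-⅓*(-7)²) = -10 + 39*(-⅓*49) = -10 + 39*(-49/3) = -10 - 637 = -647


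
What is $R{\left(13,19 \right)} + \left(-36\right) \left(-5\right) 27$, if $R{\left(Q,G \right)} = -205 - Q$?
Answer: $4642$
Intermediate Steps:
$R{\left(13,19 \right)} + \left(-36\right) \left(-5\right) 27 = \left(-205 - 13\right) + \left(-36\right) \left(-5\right) 27 = \left(-205 - 13\right) + 180 \cdot 27 = -218 + 4860 = 4642$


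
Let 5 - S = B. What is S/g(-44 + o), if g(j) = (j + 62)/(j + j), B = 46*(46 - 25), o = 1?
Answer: 82646/19 ≈ 4349.8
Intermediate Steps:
B = 966 (B = 46*21 = 966)
g(j) = (62 + j)/(2*j) (g(j) = (62 + j)/((2*j)) = (62 + j)*(1/(2*j)) = (62 + j)/(2*j))
S = -961 (S = 5 - 1*966 = 5 - 966 = -961)
S/g(-44 + o) = -961*2*(-44 + 1)/(62 + (-44 + 1)) = -961*(-86/(62 - 43)) = -961/((1/2)*(-1/43)*19) = -961/(-19/86) = -961*(-86/19) = 82646/19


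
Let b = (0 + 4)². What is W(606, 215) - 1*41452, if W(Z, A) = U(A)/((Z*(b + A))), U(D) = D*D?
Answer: -5802653447/139986 ≈ -41452.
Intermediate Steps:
U(D) = D²
b = 16 (b = 4² = 16)
W(Z, A) = A²/(Z*(16 + A)) (W(Z, A) = A²/((Z*(16 + A))) = A²*(1/(Z*(16 + A))) = A²/(Z*(16 + A)))
W(606, 215) - 1*41452 = 215²/(606*(16 + 215)) - 1*41452 = 46225*(1/606)/231 - 41452 = 46225*(1/606)*(1/231) - 41452 = 46225/139986 - 41452 = -5802653447/139986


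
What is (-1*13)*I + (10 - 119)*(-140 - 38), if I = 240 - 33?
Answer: 16711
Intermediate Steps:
I = 207
(-1*13)*I + (10 - 119)*(-140 - 38) = -1*13*207 + (10 - 119)*(-140 - 38) = -13*207 - 109*(-178) = -2691 + 19402 = 16711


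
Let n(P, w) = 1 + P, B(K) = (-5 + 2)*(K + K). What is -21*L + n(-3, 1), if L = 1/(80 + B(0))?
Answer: -181/80 ≈ -2.2625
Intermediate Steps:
B(K) = -6*K
L = 1/80 (L = 1/(80 - 6*0) = 1/(80 + 0) = 1/80 ≈ 0.012500)
-21*L + n(-3, 1) = -21*1/80 + (1 - 3) = -21/80 - 2 = -181/80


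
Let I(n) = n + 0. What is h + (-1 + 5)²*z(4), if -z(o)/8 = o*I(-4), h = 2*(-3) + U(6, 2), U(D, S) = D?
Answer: 2048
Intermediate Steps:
I(n) = n
h = 0 (h = 2*(-3) + 6 = -6 + 6 = 0)
z(o) = 32*o (z(o) = -8*o*(-4) = -(-32)*o = 32*o)
h + (-1 + 5)²*z(4) = 0 + (-1 + 5)²*(32*4) = 0 + 4²*128 = 0 + 16*128 = 0 + 2048 = 2048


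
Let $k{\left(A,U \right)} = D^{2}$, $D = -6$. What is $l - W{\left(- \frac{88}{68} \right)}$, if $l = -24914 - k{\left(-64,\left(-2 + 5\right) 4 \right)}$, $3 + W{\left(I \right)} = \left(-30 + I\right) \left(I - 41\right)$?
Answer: $- \frac{7592191}{289} \approx -26271.0$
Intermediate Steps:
$W{\left(I \right)} = -3 + \left(-41 + I\right) \left(-30 + I\right)$ ($W{\left(I \right)} = -3 + \left(-30 + I\right) \left(I - 41\right) = -3 + \left(-30 + I\right) \left(-41 + I\right) = -3 + \left(-41 + I\right) \left(-30 + I\right)$)
$k{\left(A,U \right)} = 36$ ($k{\left(A,U \right)} = \left(-6\right)^{2} = 36$)
$l = -24950$ ($l = -24914 - 36 = -24950$)
$l - W{\left(- \frac{88}{68} \right)} = -24950 - \left(1227 + \left(- \frac{88}{68}\right)^{2} - 71 \left(- \frac{88}{68}\right)\right) = -24950 - \left(1227 + \left(\left(-88\right) \frac{1}{68}\right)^{2} - 71 \left(\left(-88\right) \frac{1}{68}\right)\right) = -24950 - \left(1227 + \left(- \frac{22}{17}\right)^{2} - - \frac{1562}{17}\right) = -24950 - \left(1227 + \frac{484}{289} + \frac{1562}{17}\right) = -24950 - \frac{381641}{289} = - \frac{7592191}{289}$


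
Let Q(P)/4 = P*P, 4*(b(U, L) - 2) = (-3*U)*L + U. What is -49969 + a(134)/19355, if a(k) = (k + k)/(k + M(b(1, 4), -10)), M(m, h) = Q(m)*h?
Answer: -215674448349/4316165 ≈ -49969.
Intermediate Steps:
b(U, L) = 2 + U/4 - 3*L*U/4 (b(U, L) = 2 + ((-3*U)*L + U)/4 = 2 + (-3*L*U + U)/4 = 2 + (U - 3*L*U)/4 = 2 + (U/4 - 3*L*U/4) = 2 + U/4 - 3*L*U/4)
Q(P) = 4*P**2 (Q(P) = 4*(P*P) = 4*P**2)
M(m, h) = 4*h*m**2 (M(m, h) = (4*m**2)*h = 4*h*m**2)
a(k) = 2*k/(-45/2 + k) (a(k) = (k + k)/(k + 4*(-10)*(2 + (1/4)*1 - 3/4*4*1)**2) = (2*k)/(k + 4*(-10)*(2 + 1/4 - 3)**2) = (2*k)/(k + 4*(-10)*(-3/4)**2) = (2*k)/(k + 4*(-10)*(9/16)) = (2*k)/(k - 45/2) = (2*k)/(-45/2 + k) = 2*k/(-45/2 + k))
-49969 + a(134)/19355 = -49969 + (4*134/(-45 + 2*134))/19355 = -49969 + (4*134/(-45 + 268))*(1/19355) = -49969 + (4*134/223)*(1/19355) = -49969 + (4*134*(1/223))*(1/19355) = -49969 + (536/223)*(1/19355) = -49969 + 536/4316165 = -215674448349/4316165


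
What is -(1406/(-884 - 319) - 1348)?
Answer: 1623050/1203 ≈ 1349.2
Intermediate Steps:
-(1406/(-884 - 319) - 1348) = -(1406/(-1203) - 1348) = -(-1/1203*1406 - 1348) = -(-1406/1203 - 1348) = -1*(-1623050/1203) = 1623050/1203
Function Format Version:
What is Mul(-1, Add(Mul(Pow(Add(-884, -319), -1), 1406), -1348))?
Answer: Rational(1623050, 1203) ≈ 1349.2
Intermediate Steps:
Mul(-1, Add(Mul(Pow(Add(-884, -319), -1), 1406), -1348)) = Mul(-1, Add(Mul(Pow(-1203, -1), 1406), -1348)) = Mul(-1, Add(Mul(Rational(-1, 1203), 1406), -1348)) = Mul(-1, Add(Rational(-1406, 1203), -1348)) = Mul(-1, Rational(-1623050, 1203)) = Rational(1623050, 1203)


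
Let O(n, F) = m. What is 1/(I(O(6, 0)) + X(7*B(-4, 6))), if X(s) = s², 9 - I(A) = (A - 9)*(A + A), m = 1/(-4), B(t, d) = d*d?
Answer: 8/508067 ≈ 1.5746e-5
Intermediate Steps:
B(t, d) = d²
m = -¼ (m = 1*(-¼) = -¼ ≈ -0.25000)
O(n, F) = -¼
I(A) = 9 - 2*A*(-9 + A) (I(A) = 9 - (A - 9)*(A + A) = 9 - (-9 + A)*2*A = 9 - 2*A*(-9 + A))
1/(I(O(6, 0)) + X(7*B(-4, 6))) = 1/((9 - 2*(-¼)² + 18*(-¼)) + (7*6²)²) = 1/((9 - 2*1/16 - 9/2) + (7*36)²) = 1/((9 - ⅛ - 9/2) + 252²) = 1/(35/8 + 63504) = 1/(508067/8) = 8/508067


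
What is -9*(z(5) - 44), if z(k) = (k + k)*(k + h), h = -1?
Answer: 36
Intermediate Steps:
z(k) = 2*k*(-1 + k) (z(k) = (k + k)*(k - 1) = (2*k)*(-1 + k) = 2*k*(-1 + k))
-9*(z(5) - 44) = -9*(2*5*(-1 + 5) - 44) = -9*(2*5*4 - 44) = -9*(40 - 44) = -9*(-4) = 36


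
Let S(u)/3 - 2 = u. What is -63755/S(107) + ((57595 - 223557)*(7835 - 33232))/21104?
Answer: 688469442679/3450504 ≈ 1.9953e+5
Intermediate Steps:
S(u) = 6 + 3*u
-63755/S(107) + ((57595 - 223557)*(7835 - 33232))/21104 = -63755/(6 + 3*107) + ((57595 - 223557)*(7835 - 33232))/21104 = -63755/(6 + 321) - 165962*(-25397)*(1/21104) = -63755/327 + 4214936914*(1/21104) = -63755*1/327 + 2107468457/10552 = -63755/327 + 2107468457/10552 = 688469442679/3450504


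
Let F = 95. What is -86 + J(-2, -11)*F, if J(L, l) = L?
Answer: -276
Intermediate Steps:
-86 + J(-2, -11)*F = -86 - 2*95 = -86 - 190 = -276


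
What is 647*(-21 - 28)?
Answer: -31703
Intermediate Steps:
647*(-21 - 28) = 647*(-49) = -31703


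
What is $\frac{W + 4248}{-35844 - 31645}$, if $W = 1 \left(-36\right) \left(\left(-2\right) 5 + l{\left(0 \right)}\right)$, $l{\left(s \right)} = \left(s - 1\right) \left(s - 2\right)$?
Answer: $- \frac{4536}{67489} \approx -0.067211$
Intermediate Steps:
$l{\left(s \right)} = \left(-1 + s\right) \left(-2 + s\right)$
$W = 288$ ($W = 1 \left(-36\right) \left(\left(-2\right) 5 + \left(2 + 0^{2} - 0\right)\right) = - 36 \left(-10 + \left(2 + 0 + 0\right)\right) = - 36 \left(-10 + 2\right) = \left(-36\right) \left(-8\right) = 288$)
$\frac{W + 4248}{-35844 - 31645} = \frac{288 + 4248}{-35844 - 31645} = \frac{4536}{-67489} = 4536 \left(- \frac{1}{67489}\right) = - \frac{4536}{67489}$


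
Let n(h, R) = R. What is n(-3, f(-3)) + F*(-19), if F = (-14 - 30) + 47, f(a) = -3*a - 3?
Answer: -51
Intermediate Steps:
f(a) = -3 - 3*a
F = 3 (F = -44 + 47 = 3)
n(-3, f(-3)) + F*(-19) = (-3 - 3*(-3)) + 3*(-19) = (-3 + 9) - 57 = 6 - 57 = -51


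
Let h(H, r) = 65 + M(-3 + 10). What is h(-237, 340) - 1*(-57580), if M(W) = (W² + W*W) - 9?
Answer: 57734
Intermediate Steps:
M(W) = -9 + 2*W² (M(W) = (W² + W²) - 9 = 2*W² - 9 = -9 + 2*W²)
h(H, r) = 154 (h(H, r) = 65 + (-9 + 2*(-3 + 10)²) = 65 + (-9 + 2*7²) = 65 + (-9 + 2*49) = 65 + (-9 + 98) = 65 + 89 = 154)
h(-237, 340) - 1*(-57580) = 154 - 1*(-57580) = 154 + 57580 = 57734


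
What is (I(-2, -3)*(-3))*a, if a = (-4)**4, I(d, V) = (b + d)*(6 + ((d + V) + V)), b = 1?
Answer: -1536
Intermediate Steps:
I(d, V) = (1 + d)*(6 + d + 2*V) (I(d, V) = (1 + d)*(6 + ((d + V) + V)) = (1 + d)*(6 + ((V + d) + V)) = (1 + d)*(6 + (d + 2*V)) = (1 + d)*(6 + d + 2*V))
a = 256
(I(-2, -3)*(-3))*a = ((6 + (-2)**2 + 2*(-3) + 7*(-2) + 2*(-3)*(-2))*(-3))*256 = ((6 + 4 - 6 - 14 + 12)*(-3))*256 = (2*(-3))*256 = -6*256 = -1536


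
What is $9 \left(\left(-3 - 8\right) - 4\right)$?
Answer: $-135$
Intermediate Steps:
$9 \left(\left(-3 - 8\right) - 4\right) = 9 \left(-11 - 4\right) = 9 \left(-15\right) = -135$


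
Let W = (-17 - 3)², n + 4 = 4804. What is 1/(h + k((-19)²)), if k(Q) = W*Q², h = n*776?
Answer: 1/55853200 ≈ 1.7904e-8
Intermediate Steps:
n = 4800 (n = -4 + 4804 = 4800)
W = 400 (W = (-20)² = 400)
h = 3724800 (h = 4800*776 = 3724800)
k(Q) = 400*Q²
1/(h + k((-19)²)) = 1/(3724800 + 400*((-19)²)²) = 1/(3724800 + 400*361²) = 1/(3724800 + 400*130321) = 1/(3724800 + 52128400) = 1/55853200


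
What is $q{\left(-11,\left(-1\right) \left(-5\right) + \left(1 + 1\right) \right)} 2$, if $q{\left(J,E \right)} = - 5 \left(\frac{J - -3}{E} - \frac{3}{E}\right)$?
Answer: $\frac{110}{7} \approx 15.714$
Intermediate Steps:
$q{\left(J,E \right)} = \frac{15}{E} - \frac{5 \left(3 + J\right)}{E}$ ($q{\left(J,E \right)} = - 5 \left(\frac{J + 3}{E} - \frac{3}{E}\right) = - 5 \left(\frac{3 + J}{E} - \frac{3}{E}\right) = - 5 \left(- \frac{3}{E} + \frac{3 + J}{E}\right) = \frac{15}{E} - \frac{5 \left(3 + J\right)}{E}$)
$q{\left(-11,\left(-1\right) \left(-5\right) + \left(1 + 1\right) \right)} 2 = \left(-5\right) \left(-11\right) \frac{1}{\left(-1\right) \left(-5\right) + \left(1 + 1\right)} 2 = \left(-5\right) \left(-11\right) \frac{1}{5 + 2} \cdot 2 = \left(-5\right) \left(-11\right) \frac{1}{7} \cdot 2 = \frac{55}{7} \cdot 2 = \frac{110}{7}$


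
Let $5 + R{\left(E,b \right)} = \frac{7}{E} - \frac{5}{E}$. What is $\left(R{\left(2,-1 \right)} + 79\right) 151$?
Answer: $11325$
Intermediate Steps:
$R{\left(E,b \right)} = -5 + \frac{2}{E}$ ($R{\left(E,b \right)} = -5 + \left(\frac{7}{E} - \frac{5}{E}\right) = -5 + \frac{2}{E}$)
$\left(R{\left(2,-1 \right)} + 79\right) 151 = \left(\left(-5 + \frac{2}{2}\right) + 79\right) 151 = \left(\left(-5 + 2 \cdot \frac{1}{2}\right) + 79\right) 151 = \left(\left(-5 + 1\right) + 79\right) 151 = \left(-4 + 79\right) 151 = 75 \cdot 151 = 11325$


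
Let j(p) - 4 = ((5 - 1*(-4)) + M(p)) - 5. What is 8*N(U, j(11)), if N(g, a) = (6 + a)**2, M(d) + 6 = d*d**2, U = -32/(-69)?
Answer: 14343368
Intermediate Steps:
U = 32/69 (U = -32*(-1/69) = 32/69 ≈ 0.46377)
M(d) = -6 + d**3 (M(d) = -6 + d*d**2 = -6 + d**3)
j(p) = 2 + p**3 (j(p) = 4 + (((5 - 1*(-4)) + (-6 + p**3)) - 5) = 4 + (((5 + 4) + (-6 + p**3)) - 5) = 4 + ((9 + (-6 + p**3)) - 5) = 4 + ((3 + p**3) - 5) = 4 + (-2 + p**3) = 2 + p**3)
8*N(U, j(11)) = 8*(6 + (2 + 11**3))**2 = 8*(6 + (2 + 1331))**2 = 8*(6 + 1333)**2 = 8*1339**2 = 8*1792921 = 14343368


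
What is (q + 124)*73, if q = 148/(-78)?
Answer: 347626/39 ≈ 8913.5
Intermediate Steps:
q = -74/39 (q = 148*(-1/78) = -74/39 ≈ -1.8974)
(q + 124)*73 = (-74/39 + 124)*73 = (4762/39)*73 = 347626/39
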